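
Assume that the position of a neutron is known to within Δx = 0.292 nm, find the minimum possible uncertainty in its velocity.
107.812 m/s

Using the Heisenberg uncertainty principle and Δp = mΔv:
ΔxΔp ≥ ℏ/2
Δx(mΔv) ≥ ℏ/2

The minimum uncertainty in velocity is:
Δv_min = ℏ/(2mΔx)
Δv_min = (1.055e-34 J·s) / (2 × 1.675e-27 kg × 2.920e-10 m)
Δv_min = 1.078e+02 m/s = 107.812 m/s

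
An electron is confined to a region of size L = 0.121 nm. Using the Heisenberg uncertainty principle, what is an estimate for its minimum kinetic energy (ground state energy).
650.567 meV

Using the uncertainty principle to estimate ground state energy:

1. The position uncertainty is approximately the confinement size:
   Δx ≈ L = 1.210e-10 m

2. From ΔxΔp ≥ ℏ/2, the minimum momentum uncertainty is:
   Δp ≈ ℏ/(2L) = 4.358e-25 kg·m/s

3. The kinetic energy is approximately:
   KE ≈ (Δp)²/(2m) = (4.358e-25)²/(2 × 9.109e-31 kg)
   KE ≈ 1.042e-19 J = 650.567 meV

This is an order-of-magnitude estimate of the ground state energy.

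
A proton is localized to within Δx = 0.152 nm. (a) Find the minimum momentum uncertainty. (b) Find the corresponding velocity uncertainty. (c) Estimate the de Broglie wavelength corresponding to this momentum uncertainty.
(a) Δp_min = 3.469 × 10^-25 kg·m/s
(b) Δv_min = 207.398 m/s
(c) λ_dB = 1.910 nm

Step-by-step:

(a) From the uncertainty principle:
Δp_min = ℏ/(2Δx) = (1.055e-34 J·s)/(2 × 1.520e-10 m) = 3.469e-25 kg·m/s

(b) The velocity uncertainty:
Δv = Δp/m = (3.469e-25 kg·m/s)/(1.673e-27 kg) = 2.074e+02 m/s = 207.398 m/s

(c) The de Broglie wavelength for this momentum:
λ = h/p = (6.626e-34 J·s)/(3.469e-25 kg·m/s) = 1.910e-09 m = 1.910 nm

Note: The de Broglie wavelength is comparable to the localization size, as expected from wave-particle duality.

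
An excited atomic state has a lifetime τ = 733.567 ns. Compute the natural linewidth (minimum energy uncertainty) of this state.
448.638 peV

Using the energy-time uncertainty principle:
ΔEΔt ≥ ℏ/2

The lifetime τ represents the time uncertainty Δt.
The natural linewidth (minimum energy uncertainty) is:

ΔE = ℏ/(2τ)
ΔE = (1.055e-34 J·s) / (2 × 7.336e-07 s)
ΔE = 7.188e-29 J = 448.638 peV

This natural linewidth limits the precision of spectroscopic measurements.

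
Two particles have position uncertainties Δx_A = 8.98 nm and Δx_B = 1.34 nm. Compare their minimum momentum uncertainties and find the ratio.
Particle B has the larger minimum momentum uncertainty, by a factor of 6.70.

For each particle, the minimum momentum uncertainty is Δp_min = ℏ/(2Δx):

Particle A: Δp_A = ℏ/(2×8.980e-09 m) = 5.872e-27 kg·m/s
Particle B: Δp_B = ℏ/(2×1.340e-09 m) = 3.935e-26 kg·m/s

Ratio: Δp_B/Δp_A = 6.70

Since Δp_min ∝ 1/Δx, the particle with smaller position uncertainty (B) has larger momentum uncertainty.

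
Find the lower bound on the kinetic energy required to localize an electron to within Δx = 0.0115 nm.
72.022 eV

Localizing a particle requires giving it sufficient momentum uncertainty:

1. From uncertainty principle: Δp ≥ ℏ/(2Δx)
   Δp_min = (1.055e-34 J·s) / (2 × 1.150e-11 m)
   Δp_min = 4.585e-24 kg·m/s

2. This momentum uncertainty corresponds to kinetic energy:
   KE ≈ (Δp)²/(2m) = (4.585e-24)²/(2 × 9.109e-31 kg)
   KE = 1.154e-17 J = 72.022 eV

Tighter localization requires more energy.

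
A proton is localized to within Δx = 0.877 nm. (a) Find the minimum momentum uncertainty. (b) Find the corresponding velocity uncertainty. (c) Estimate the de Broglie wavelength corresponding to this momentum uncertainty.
(a) Δp_min = 6.012 × 10^-26 kg·m/s
(b) Δv_min = 35.946 m/s
(c) λ_dB = 11.021 nm

Step-by-step:

(a) From the uncertainty principle:
Δp_min = ℏ/(2Δx) = (1.055e-34 J·s)/(2 × 8.770e-10 m) = 6.012e-26 kg·m/s

(b) The velocity uncertainty:
Δv = Δp/m = (6.012e-26 kg·m/s)/(1.673e-27 kg) = 3.595e+01 m/s = 35.946 m/s

(c) The de Broglie wavelength for this momentum:
λ = h/p = (6.626e-34 J·s)/(6.012e-26 kg·m/s) = 1.102e-08 m = 11.021 nm

Note: The de Broglie wavelength is comparable to the localization size, as expected from wave-particle duality.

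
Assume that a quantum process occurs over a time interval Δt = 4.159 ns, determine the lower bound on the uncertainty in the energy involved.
79.131 neV

Using the energy-time uncertainty principle:
ΔEΔt ≥ ℏ/2

The minimum uncertainty in energy is:
ΔE_min = ℏ/(2Δt)
ΔE_min = (1.055e-34 J·s) / (2 × 4.159e-09 s)
ΔE_min = 1.268e-26 J = 79.131 neV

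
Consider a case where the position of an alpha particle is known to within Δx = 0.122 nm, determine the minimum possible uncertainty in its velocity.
65.045 m/s

Using the Heisenberg uncertainty principle and Δp = mΔv:
ΔxΔp ≥ ℏ/2
Δx(mΔv) ≥ ℏ/2

The minimum uncertainty in velocity is:
Δv_min = ℏ/(2mΔx)
Δv_min = (1.055e-34 J·s) / (2 × 6.645e-27 kg × 1.220e-10 m)
Δv_min = 6.504e+01 m/s = 65.045 m/s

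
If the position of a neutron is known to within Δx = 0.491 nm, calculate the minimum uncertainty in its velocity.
64.116 m/s

Using the Heisenberg uncertainty principle and Δp = mΔv:
ΔxΔp ≥ ℏ/2
Δx(mΔv) ≥ ℏ/2

The minimum uncertainty in velocity is:
Δv_min = ℏ/(2mΔx)
Δv_min = (1.055e-34 J·s) / (2 × 1.675e-27 kg × 4.910e-10 m)
Δv_min = 6.412e+01 m/s = 64.116 m/s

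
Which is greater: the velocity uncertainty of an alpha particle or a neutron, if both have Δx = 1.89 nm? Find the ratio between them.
The neutron has the larger minimum velocity uncertainty, by a ratio of 4.0.

For both particles, Δp_min = ℏ/(2Δx) = 2.790e-26 kg·m/s (same for both).

The velocity uncertainty is Δv = Δp/m:
- alpha particle: Δv = 2.790e-26 / 6.645e-27 = 4.199e+00 m/s = 4.199 m/s
- neutron: Δv = 2.790e-26 / 1.675e-27 = 1.666e+01 m/s = 16.657 m/s

Ratio: 1.666e+01 / 4.199e+00 = 4.0

The lighter particle has larger velocity uncertainty because Δv ∝ 1/m.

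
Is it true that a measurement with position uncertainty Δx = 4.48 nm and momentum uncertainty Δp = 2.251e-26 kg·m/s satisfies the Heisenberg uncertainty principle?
Yes, it satisfies the uncertainty principle.

Calculate the product ΔxΔp:
ΔxΔp = (4.480e-09 m) × (2.251e-26 kg·m/s)
ΔxΔp = 1.008e-34 J·s

Compare to the minimum allowed value ℏ/2:
ℏ/2 = 5.273e-35 J·s

Since ΔxΔp = 1.008e-34 J·s ≥ 5.273e-35 J·s = ℏ/2,
the measurement satisfies the uncertainty principle.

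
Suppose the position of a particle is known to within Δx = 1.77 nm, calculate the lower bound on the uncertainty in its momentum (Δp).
2.979 × 10^-26 kg·m/s

Using the Heisenberg uncertainty principle:
ΔxΔp ≥ ℏ/2

The minimum uncertainty in momentum is:
Δp_min = ℏ/(2Δx)
Δp_min = (1.055e-34 J·s) / (2 × 1.770e-09 m)
Δp_min = 2.979e-26 kg·m/s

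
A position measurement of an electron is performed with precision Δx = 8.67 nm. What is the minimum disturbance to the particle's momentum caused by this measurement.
6.082 × 10^-27 kg·m/s

The uncertainty principle implies that measuring position disturbs momentum:
ΔxΔp ≥ ℏ/2

When we measure position with precision Δx, we necessarily introduce a momentum uncertainty:
Δp ≥ ℏ/(2Δx)
Δp_min = (1.055e-34 J·s) / (2 × 8.670e-09 m)
Δp_min = 6.082e-27 kg·m/s

The more precisely we measure position, the greater the momentum disturbance.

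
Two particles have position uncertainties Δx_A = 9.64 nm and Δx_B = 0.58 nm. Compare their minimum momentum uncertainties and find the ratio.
Particle B has the larger minimum momentum uncertainty, by a factor of 16.62.

For each particle, the minimum momentum uncertainty is Δp_min = ℏ/(2Δx):

Particle A: Δp_A = ℏ/(2×9.640e-09 m) = 5.470e-27 kg·m/s
Particle B: Δp_B = ℏ/(2×5.800e-10 m) = 9.091e-26 kg·m/s

Ratio: Δp_B/Δp_A = 16.62

Since Δp_min ∝ 1/Δx, the particle with smaller position uncertainty (B) has larger momentum uncertainty.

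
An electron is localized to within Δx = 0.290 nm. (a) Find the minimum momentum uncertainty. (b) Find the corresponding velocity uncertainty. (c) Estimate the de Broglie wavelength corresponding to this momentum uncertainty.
(a) Δp_min = 1.818 × 10^-25 kg·m/s
(b) Δv_min = 199.599 km/s
(c) λ_dB = 3.644 nm

Step-by-step:

(a) From the uncertainty principle:
Δp_min = ℏ/(2Δx) = (1.055e-34 J·s)/(2 × 2.900e-10 m) = 1.818e-25 kg·m/s

(b) The velocity uncertainty:
Δv = Δp/m = (1.818e-25 kg·m/s)/(9.109e-31 kg) = 1.996e+05 m/s = 199.599 km/s

(c) The de Broglie wavelength for this momentum:
λ = h/p = (6.626e-34 J·s)/(1.818e-25 kg·m/s) = 3.644e-09 m = 3.644 nm

Note: The de Broglie wavelength is comparable to the localization size, as expected from wave-particle duality.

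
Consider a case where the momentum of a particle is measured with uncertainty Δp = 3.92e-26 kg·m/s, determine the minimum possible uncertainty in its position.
1.345 nm

Using the Heisenberg uncertainty principle:
ΔxΔp ≥ ℏ/2

The minimum uncertainty in position is:
Δx_min = ℏ/(2Δp)
Δx_min = (1.055e-34 J·s) / (2 × 3.920e-26 kg·m/s)
Δx_min = 1.345e-09 m = 1.345 nm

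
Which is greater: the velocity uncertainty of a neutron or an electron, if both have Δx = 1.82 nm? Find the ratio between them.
The electron has the larger minimum velocity uncertainty, by a ratio of 1838.7.

For both particles, Δp_min = ℏ/(2Δx) = 2.897e-26 kg·m/s (same for both).

The velocity uncertainty is Δv = Δp/m:
- neutron: Δv = 2.897e-26 / 1.675e-27 = 1.730e+01 m/s = 17.297 m/s
- electron: Δv = 2.897e-26 / 9.109e-31 = 3.180e+04 m/s = 31.804 km/s

Ratio: 3.180e+04 / 1.730e+01 = 1838.7

The lighter particle has larger velocity uncertainty because Δv ∝ 1/m.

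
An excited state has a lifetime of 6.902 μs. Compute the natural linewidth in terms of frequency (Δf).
11.530 kHz

Using the energy-time uncertainty principle and E = hf:
ΔEΔt ≥ ℏ/2
hΔf·Δt ≥ ℏ/2

The minimum frequency uncertainty is:
Δf = ℏ/(2hτ) = 1/(4πτ)
Δf = 1/(4π × 6.902e-06 s)
Δf = 1.153e+04 Hz = 11.530 kHz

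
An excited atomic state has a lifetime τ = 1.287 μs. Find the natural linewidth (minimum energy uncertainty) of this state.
255.716 peV

Using the energy-time uncertainty principle:
ΔEΔt ≥ ℏ/2

The lifetime τ represents the time uncertainty Δt.
The natural linewidth (minimum energy uncertainty) is:

ΔE = ℏ/(2τ)
ΔE = (1.055e-34 J·s) / (2 × 1.287e-06 s)
ΔE = 4.097e-29 J = 255.716 peV

This natural linewidth limits the precision of spectroscopic measurements.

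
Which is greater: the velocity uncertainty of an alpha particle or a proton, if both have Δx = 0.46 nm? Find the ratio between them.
The proton has the larger minimum velocity uncertainty, by a ratio of 4.0.

For both particles, Δp_min = ℏ/(2Δx) = 1.146e-25 kg·m/s (same for both).

The velocity uncertainty is Δv = Δp/m:
- alpha particle: Δv = 1.146e-25 / 6.645e-27 = 1.725e+01 m/s = 17.251 m/s
- proton: Δv = 1.146e-25 / 1.673e-27 = 6.853e+01 m/s = 68.532 m/s

Ratio: 6.853e+01 / 1.725e+01 = 4.0

The lighter particle has larger velocity uncertainty because Δv ∝ 1/m.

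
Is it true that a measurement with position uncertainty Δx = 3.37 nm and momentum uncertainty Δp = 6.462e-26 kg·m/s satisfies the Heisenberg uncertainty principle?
Yes, it satisfies the uncertainty principle.

Calculate the product ΔxΔp:
ΔxΔp = (3.370e-09 m) × (6.462e-26 kg·m/s)
ΔxΔp = 2.178e-34 J·s

Compare to the minimum allowed value ℏ/2:
ℏ/2 = 5.273e-35 J·s

Since ΔxΔp = 2.178e-34 J·s ≥ 5.273e-35 J·s = ℏ/2,
the measurement satisfies the uncertainty principle.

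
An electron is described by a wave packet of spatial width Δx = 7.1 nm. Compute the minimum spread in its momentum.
7.427 × 10^-27 kg·m/s

For a wave packet, the spatial width Δx and momentum spread Δp are related by the uncertainty principle:
ΔxΔp ≥ ℏ/2

The minimum momentum spread is:
Δp_min = ℏ/(2Δx)
Δp_min = (1.055e-34 J·s) / (2 × 7.100e-09 m)
Δp_min = 7.427e-27 kg·m/s

A wave packet cannot have both a well-defined position and well-defined momentum.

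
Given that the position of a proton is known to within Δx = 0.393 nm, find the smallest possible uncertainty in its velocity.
80.215 m/s

Using the Heisenberg uncertainty principle and Δp = mΔv:
ΔxΔp ≥ ℏ/2
Δx(mΔv) ≥ ℏ/2

The minimum uncertainty in velocity is:
Δv_min = ℏ/(2mΔx)
Δv_min = (1.055e-34 J·s) / (2 × 1.673e-27 kg × 3.930e-10 m)
Δv_min = 8.022e+01 m/s = 80.215 m/s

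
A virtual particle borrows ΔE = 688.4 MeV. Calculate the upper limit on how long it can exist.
4.781 × 10^-25 s

Using the energy-time uncertainty principle:
ΔEΔt ≥ ℏ/2

For a virtual particle borrowing energy ΔE, the maximum lifetime is:
Δt_max = ℏ/(2ΔE)

Converting energy:
ΔE = 688.4 MeV = 1.103e-10 J

Δt_max = (1.055e-34 J·s) / (2 × 1.103e-10 J)
Δt_max = 4.781e-25 s = 4.781 × 10^-25 s

Virtual particles with higher borrowed energy exist for shorter times.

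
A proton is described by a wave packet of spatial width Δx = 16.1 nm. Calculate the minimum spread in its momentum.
3.275 × 10^-27 kg·m/s

For a wave packet, the spatial width Δx and momentum spread Δp are related by the uncertainty principle:
ΔxΔp ≥ ℏ/2

The minimum momentum spread is:
Δp_min = ℏ/(2Δx)
Δp_min = (1.055e-34 J·s) / (2 × 1.610e-08 m)
Δp_min = 3.275e-27 kg·m/s

A wave packet cannot have both a well-defined position and well-defined momentum.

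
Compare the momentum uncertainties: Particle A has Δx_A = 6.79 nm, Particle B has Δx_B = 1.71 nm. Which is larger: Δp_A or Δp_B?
Particle B has the larger minimum momentum uncertainty, by a factor of 3.97.

For each particle, the minimum momentum uncertainty is Δp_min = ℏ/(2Δx):

Particle A: Δp_A = ℏ/(2×6.790e-09 m) = 7.766e-27 kg·m/s
Particle B: Δp_B = ℏ/(2×1.710e-09 m) = 3.084e-26 kg·m/s

Ratio: Δp_B/Δp_A = 3.97

Since Δp_min ∝ 1/Δx, the particle with smaller position uncertainty (B) has larger momentum uncertainty.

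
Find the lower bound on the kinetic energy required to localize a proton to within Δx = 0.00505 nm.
203.410 meV

Localizing a particle requires giving it sufficient momentum uncertainty:

1. From uncertainty principle: Δp ≥ ℏ/(2Δx)
   Δp_min = (1.055e-34 J·s) / (2 × 5.050e-12 m)
   Δp_min = 1.044e-23 kg·m/s

2. This momentum uncertainty corresponds to kinetic energy:
   KE ≈ (Δp)²/(2m) = (1.044e-23)²/(2 × 1.673e-27 kg)
   KE = 3.259e-20 J = 203.410 meV

Tighter localization requires more energy.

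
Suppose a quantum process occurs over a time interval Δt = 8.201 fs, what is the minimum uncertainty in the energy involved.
40.130 meV

Using the energy-time uncertainty principle:
ΔEΔt ≥ ℏ/2

The minimum uncertainty in energy is:
ΔE_min = ℏ/(2Δt)
ΔE_min = (1.055e-34 J·s) / (2 × 8.201e-15 s)
ΔE_min = 6.430e-21 J = 40.130 meV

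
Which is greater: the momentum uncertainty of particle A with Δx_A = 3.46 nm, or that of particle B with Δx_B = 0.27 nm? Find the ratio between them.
Particle B has the larger minimum momentum uncertainty, by a factor of 12.81.

For each particle, the minimum momentum uncertainty is Δp_min = ℏ/(2Δx):

Particle A: Δp_A = ℏ/(2×3.460e-09 m) = 1.524e-26 kg·m/s
Particle B: Δp_B = ℏ/(2×2.700e-10 m) = 1.953e-25 kg·m/s

Ratio: Δp_B/Δp_A = 12.81

Since Δp_min ∝ 1/Δx, the particle with smaller position uncertainty (B) has larger momentum uncertainty.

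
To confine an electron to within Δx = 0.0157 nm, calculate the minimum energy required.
38.642 eV

Localizing a particle requires giving it sufficient momentum uncertainty:

1. From uncertainty principle: Δp ≥ ℏ/(2Δx)
   Δp_min = (1.055e-34 J·s) / (2 × 1.570e-11 m)
   Δp_min = 3.359e-24 kg·m/s

2. This momentum uncertainty corresponds to kinetic energy:
   KE ≈ (Δp)²/(2m) = (3.359e-24)²/(2 × 9.109e-31 kg)
   KE = 6.191e-18 J = 38.642 eV

Tighter localization requires more energy.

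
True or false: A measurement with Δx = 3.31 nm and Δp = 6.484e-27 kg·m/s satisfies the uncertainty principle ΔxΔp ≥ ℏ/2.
No, it violates the uncertainty principle (impossible measurement).

Calculate the product ΔxΔp:
ΔxΔp = (3.310e-09 m) × (6.484e-27 kg·m/s)
ΔxΔp = 2.146e-35 J·s

Compare to the minimum allowed value ℏ/2:
ℏ/2 = 5.273e-35 J·s

Since ΔxΔp = 2.146e-35 J·s < 5.273e-35 J·s = ℏ/2,
the measurement violates the uncertainty principle.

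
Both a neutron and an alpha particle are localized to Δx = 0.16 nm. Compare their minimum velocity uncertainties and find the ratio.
The neutron has the larger minimum velocity uncertainty, by a ratio of 4.0.

For both particles, Δp_min = ℏ/(2Δx) = 3.296e-25 kg·m/s (same for both).

The velocity uncertainty is Δv = Δp/m:
- neutron: Δv = 3.296e-25 / 1.675e-27 = 1.968e+02 m/s = 196.757 m/s
- alpha particle: Δv = 3.296e-25 / 6.645e-27 = 4.960e+01 m/s = 49.597 m/s

Ratio: 1.968e+02 / 4.960e+01 = 4.0

The lighter particle has larger velocity uncertainty because Δv ∝ 1/m.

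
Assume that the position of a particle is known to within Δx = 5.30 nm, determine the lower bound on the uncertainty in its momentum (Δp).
9.949 × 10^-27 kg·m/s

Using the Heisenberg uncertainty principle:
ΔxΔp ≥ ℏ/2

The minimum uncertainty in momentum is:
Δp_min = ℏ/(2Δx)
Δp_min = (1.055e-34 J·s) / (2 × 5.300e-09 m)
Δp_min = 9.949e-27 kg·m/s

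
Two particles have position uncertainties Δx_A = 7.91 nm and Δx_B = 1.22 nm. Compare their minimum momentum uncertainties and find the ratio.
Particle B has the larger minimum momentum uncertainty, by a factor of 6.48.

For each particle, the minimum momentum uncertainty is Δp_min = ℏ/(2Δx):

Particle A: Δp_A = ℏ/(2×7.910e-09 m) = 6.666e-27 kg·m/s
Particle B: Δp_B = ℏ/(2×1.220e-09 m) = 4.322e-26 kg·m/s

Ratio: Δp_B/Δp_A = 6.48

Since Δp_min ∝ 1/Δx, the particle with smaller position uncertainty (B) has larger momentum uncertainty.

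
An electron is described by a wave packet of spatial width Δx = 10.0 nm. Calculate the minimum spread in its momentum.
5.273 × 10^-27 kg·m/s

For a wave packet, the spatial width Δx and momentum spread Δp are related by the uncertainty principle:
ΔxΔp ≥ ℏ/2

The minimum momentum spread is:
Δp_min = ℏ/(2Δx)
Δp_min = (1.055e-34 J·s) / (2 × 1.000e-08 m)
Δp_min = 5.273e-27 kg·m/s

A wave packet cannot have both a well-defined position and well-defined momentum.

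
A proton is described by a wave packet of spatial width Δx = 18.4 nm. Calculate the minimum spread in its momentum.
2.866 × 10^-27 kg·m/s

For a wave packet, the spatial width Δx and momentum spread Δp are related by the uncertainty principle:
ΔxΔp ≥ ℏ/2

The minimum momentum spread is:
Δp_min = ℏ/(2Δx)
Δp_min = (1.055e-34 J·s) / (2 × 1.840e-08 m)
Δp_min = 2.866e-27 kg·m/s

A wave packet cannot have both a well-defined position and well-defined momentum.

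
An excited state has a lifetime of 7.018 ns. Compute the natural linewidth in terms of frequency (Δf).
11.339 MHz

Using the energy-time uncertainty principle and E = hf:
ΔEΔt ≥ ℏ/2
hΔf·Δt ≥ ℏ/2

The minimum frequency uncertainty is:
Δf = ℏ/(2hτ) = 1/(4πτ)
Δf = 1/(4π × 7.018e-09 s)
Δf = 1.134e+07 Hz = 11.339 MHz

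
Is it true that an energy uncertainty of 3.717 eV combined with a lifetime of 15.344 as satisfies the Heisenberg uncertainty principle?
No, it violates the uncertainty relation.

Calculate the product ΔEΔt:
ΔE = 3.717 eV = 5.955e-19 J
ΔEΔt = (5.955e-19 J) × (1.534e-17 s)
ΔEΔt = 9.138e-36 J·s

Compare to the minimum allowed value ℏ/2:
ℏ/2 = 5.273e-35 J·s

Since ΔEΔt = 9.138e-36 J·s < 5.273e-35 J·s = ℏ/2,
this violates the uncertainty relation.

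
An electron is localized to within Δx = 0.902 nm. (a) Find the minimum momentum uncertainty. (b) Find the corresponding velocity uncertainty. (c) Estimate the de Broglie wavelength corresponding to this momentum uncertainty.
(a) Δp_min = 5.846 × 10^-26 kg·m/s
(b) Δv_min = 64.173 km/s
(c) λ_dB = 11.335 nm

Step-by-step:

(a) From the uncertainty principle:
Δp_min = ℏ/(2Δx) = (1.055e-34 J·s)/(2 × 9.020e-10 m) = 5.846e-26 kg·m/s

(b) The velocity uncertainty:
Δv = Δp/m = (5.846e-26 kg·m/s)/(9.109e-31 kg) = 6.417e+04 m/s = 64.173 km/s

(c) The de Broglie wavelength for this momentum:
λ = h/p = (6.626e-34 J·s)/(5.846e-26 kg·m/s) = 1.133e-08 m = 11.335 nm

Note: The de Broglie wavelength is comparable to the localization size, as expected from wave-particle duality.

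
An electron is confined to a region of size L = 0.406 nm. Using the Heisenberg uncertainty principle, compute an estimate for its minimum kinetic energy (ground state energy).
57.784 meV

Using the uncertainty principle to estimate ground state energy:

1. The position uncertainty is approximately the confinement size:
   Δx ≈ L = 4.060e-10 m

2. From ΔxΔp ≥ ℏ/2, the minimum momentum uncertainty is:
   Δp ≈ ℏ/(2L) = 1.299e-25 kg·m/s

3. The kinetic energy is approximately:
   KE ≈ (Δp)²/(2m) = (1.299e-25)²/(2 × 9.109e-31 kg)
   KE ≈ 9.258e-21 J = 57.784 meV

This is an order-of-magnitude estimate of the ground state energy.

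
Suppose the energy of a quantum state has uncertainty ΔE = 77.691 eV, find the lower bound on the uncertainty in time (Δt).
4.236 as

Using the energy-time uncertainty principle:
ΔEΔt ≥ ℏ/2

The minimum uncertainty in time is:
Δt_min = ℏ/(2ΔE)
Δt_min = (1.055e-34 J·s) / (2 × 1.245e-17 J)
Δt_min = 4.236e-18 s = 4.236 as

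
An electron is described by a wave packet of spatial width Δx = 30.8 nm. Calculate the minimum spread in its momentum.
1.712 × 10^-27 kg·m/s

For a wave packet, the spatial width Δx and momentum spread Δp are related by the uncertainty principle:
ΔxΔp ≥ ℏ/2

The minimum momentum spread is:
Δp_min = ℏ/(2Δx)
Δp_min = (1.055e-34 J·s) / (2 × 3.080e-08 m)
Δp_min = 1.712e-27 kg·m/s

A wave packet cannot have both a well-defined position and well-defined momentum.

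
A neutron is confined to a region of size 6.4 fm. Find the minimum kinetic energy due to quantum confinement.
126.472 keV

Using the uncertainty principle:

1. Position uncertainty: Δx ≈ 6.400e-15 m
2. Minimum momentum uncertainty: Δp = ℏ/(2Δx) = 8.239e-21 kg·m/s
3. Minimum kinetic energy:
   KE = (Δp)²/(2m) = (8.239e-21)²/(2 × 1.675e-27 kg)
   KE = 2.026e-14 J = 126.472 keV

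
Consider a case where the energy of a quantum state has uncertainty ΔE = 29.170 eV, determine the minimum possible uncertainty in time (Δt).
11.282 as

Using the energy-time uncertainty principle:
ΔEΔt ≥ ℏ/2

The minimum uncertainty in time is:
Δt_min = ℏ/(2ΔE)
Δt_min = (1.055e-34 J·s) / (2 × 4.674e-18 J)
Δt_min = 1.128e-17 s = 11.282 as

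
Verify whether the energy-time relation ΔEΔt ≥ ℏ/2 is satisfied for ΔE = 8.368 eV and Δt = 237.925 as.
Yes, it satisfies the uncertainty relation.

Calculate the product ΔEΔt:
ΔE = 8.368 eV = 1.341e-18 J
ΔEΔt = (1.341e-18 J) × (2.379e-16 s)
ΔEΔt = 3.190e-34 J·s

Compare to the minimum allowed value ℏ/2:
ℏ/2 = 5.273e-35 J·s

Since ΔEΔt = 3.190e-34 J·s ≥ 5.273e-35 J·s = ℏ/2,
this satisfies the uncertainty relation.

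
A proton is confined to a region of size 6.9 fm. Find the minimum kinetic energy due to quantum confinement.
108.957 keV

Using the uncertainty principle:

1. Position uncertainty: Δx ≈ 6.900e-15 m
2. Minimum momentum uncertainty: Δp = ℏ/(2Δx) = 7.642e-21 kg·m/s
3. Minimum kinetic energy:
   KE = (Δp)²/(2m) = (7.642e-21)²/(2 × 1.673e-27 kg)
   KE = 1.746e-14 J = 108.957 keV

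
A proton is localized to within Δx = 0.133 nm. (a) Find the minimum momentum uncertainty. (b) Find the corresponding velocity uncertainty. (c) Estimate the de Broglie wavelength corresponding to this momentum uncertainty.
(a) Δp_min = 3.965 × 10^-25 kg·m/s
(b) Δv_min = 237.026 m/s
(c) λ_dB = 1.671 nm

Step-by-step:

(a) From the uncertainty principle:
Δp_min = ℏ/(2Δx) = (1.055e-34 J·s)/(2 × 1.330e-10 m) = 3.965e-25 kg·m/s

(b) The velocity uncertainty:
Δv = Δp/m = (3.965e-25 kg·m/s)/(1.673e-27 kg) = 2.370e+02 m/s = 237.026 m/s

(c) The de Broglie wavelength for this momentum:
λ = h/p = (6.626e-34 J·s)/(3.965e-25 kg·m/s) = 1.671e-09 m = 1.671 nm

Note: The de Broglie wavelength is comparable to the localization size, as expected from wave-particle duality.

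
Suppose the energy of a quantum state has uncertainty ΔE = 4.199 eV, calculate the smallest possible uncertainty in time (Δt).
78.377 as

Using the energy-time uncertainty principle:
ΔEΔt ≥ ℏ/2

The minimum uncertainty in time is:
Δt_min = ℏ/(2ΔE)
Δt_min = (1.055e-34 J·s) / (2 × 6.728e-19 J)
Δt_min = 7.838e-17 s = 78.377 as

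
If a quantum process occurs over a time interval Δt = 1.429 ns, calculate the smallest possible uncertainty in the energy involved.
230.305 neV

Using the energy-time uncertainty principle:
ΔEΔt ≥ ℏ/2

The minimum uncertainty in energy is:
ΔE_min = ℏ/(2Δt)
ΔE_min = (1.055e-34 J·s) / (2 × 1.429e-09 s)
ΔE_min = 3.690e-26 J = 230.305 neV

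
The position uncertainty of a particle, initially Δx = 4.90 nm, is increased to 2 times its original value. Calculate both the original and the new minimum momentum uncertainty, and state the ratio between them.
Original Δp_min = 1.076 × 10^-26 kg·m/s; new Δp'_min = 5.380 × 10^-27 kg·m/s; ratio Δp'_min/Δp_min = 1/2.

From the uncertainty principle ΔxΔp ≥ ℏ/2, the minimum momentum uncertainty is Δp_min = ℏ/(2Δx).

Original (Δx = 4.90 nm = 4.900e-09 m):
Δp_min = (1.055e-34 J·s)/(2 × 4.900e-09 m) = 1.076e-26 kg·m/s

When Δx → 2Δx:
Δp'_min = ℏ/(2 × 2Δx) = (1/2) × ℏ/(2Δx) = (1/2) × Δp_min
Δp'_min = 1/2 × 1.076e-26 kg·m/s = 5.380e-27 kg·m/s

Since Δp_min ∝ 1/Δx, when Δx is increased to 2 times its original value, Δp_min decreases to 1/2 of its original value.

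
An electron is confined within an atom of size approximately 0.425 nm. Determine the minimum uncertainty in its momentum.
1.241 × 10^-25 kg·m/s

Using the Heisenberg uncertainty principle:
ΔxΔp ≥ ℏ/2

With Δx ≈ L = 4.250e-10 m (the confinement size):
Δp_min = ℏ/(2Δx)
Δp_min = (1.055e-34 J·s) / (2 × 4.250e-10 m)
Δp_min = 1.241e-25 kg·m/s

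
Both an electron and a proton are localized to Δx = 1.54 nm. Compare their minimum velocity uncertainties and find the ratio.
The electron has the larger minimum velocity uncertainty, by a ratio of 1836.2.

For both particles, Δp_min = ℏ/(2Δx) = 3.424e-26 kg·m/s (same for both).

The velocity uncertainty is Δv = Δp/m:
- electron: Δv = 3.424e-26 / 9.109e-31 = 3.759e+04 m/s = 37.587 km/s
- proton: Δv = 3.424e-26 / 1.673e-27 = 2.047e+01 m/s = 20.470 m/s

Ratio: 3.759e+04 / 2.047e+01 = 1836.2

The lighter particle has larger velocity uncertainty because Δv ∝ 1/m.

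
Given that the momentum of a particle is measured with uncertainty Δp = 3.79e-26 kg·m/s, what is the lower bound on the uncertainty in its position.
1.391 nm

Using the Heisenberg uncertainty principle:
ΔxΔp ≥ ℏ/2

The minimum uncertainty in position is:
Δx_min = ℏ/(2Δp)
Δx_min = (1.055e-34 J·s) / (2 × 3.790e-26 kg·m/s)
Δx_min = 1.391e-09 m = 1.391 nm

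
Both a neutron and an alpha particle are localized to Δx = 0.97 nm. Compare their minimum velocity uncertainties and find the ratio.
The neutron has the larger minimum velocity uncertainty, by a ratio of 4.0.

For both particles, Δp_min = ℏ/(2Δx) = 5.436e-26 kg·m/s (same for both).

The velocity uncertainty is Δv = Δp/m:
- neutron: Δv = 5.436e-26 / 1.675e-27 = 3.245e+01 m/s = 32.455 m/s
- alpha particle: Δv = 5.436e-26 / 6.645e-27 = 8.181e+00 m/s = 8.181 m/s

Ratio: 3.245e+01 / 8.181e+00 = 4.0

The lighter particle has larger velocity uncertainty because Δv ∝ 1/m.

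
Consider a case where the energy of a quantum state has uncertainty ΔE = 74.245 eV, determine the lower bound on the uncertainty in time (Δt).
4.433 as

Using the energy-time uncertainty principle:
ΔEΔt ≥ ℏ/2

The minimum uncertainty in time is:
Δt_min = ℏ/(2ΔE)
Δt_min = (1.055e-34 J·s) / (2 × 1.190e-17 J)
Δt_min = 4.433e-18 s = 4.433 as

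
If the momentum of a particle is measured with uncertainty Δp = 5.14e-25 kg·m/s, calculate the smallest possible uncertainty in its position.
102.585 pm

Using the Heisenberg uncertainty principle:
ΔxΔp ≥ ℏ/2

The minimum uncertainty in position is:
Δx_min = ℏ/(2Δp)
Δx_min = (1.055e-34 J·s) / (2 × 5.140e-25 kg·m/s)
Δx_min = 1.026e-10 m = 102.585 pm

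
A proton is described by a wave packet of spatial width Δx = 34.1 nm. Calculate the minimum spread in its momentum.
1.546 × 10^-27 kg·m/s

For a wave packet, the spatial width Δx and momentum spread Δp are related by the uncertainty principle:
ΔxΔp ≥ ℏ/2

The minimum momentum spread is:
Δp_min = ℏ/(2Δx)
Δp_min = (1.055e-34 J·s) / (2 × 3.410e-08 m)
Δp_min = 1.546e-27 kg·m/s

A wave packet cannot have both a well-defined position and well-defined momentum.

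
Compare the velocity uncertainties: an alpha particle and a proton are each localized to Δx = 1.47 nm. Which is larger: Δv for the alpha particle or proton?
The proton has the larger minimum velocity uncertainty, by a ratio of 4.0.

For both particles, Δp_min = ℏ/(2Δx) = 3.587e-26 kg·m/s (same for both).

The velocity uncertainty is Δv = Δp/m:
- alpha particle: Δv = 3.587e-26 / 6.645e-27 = 5.398e+00 m/s = 5.398 m/s
- proton: Δv = 3.587e-26 / 1.673e-27 = 2.145e+01 m/s = 21.445 m/s

Ratio: 2.145e+01 / 5.398e+00 = 4.0

The lighter particle has larger velocity uncertainty because Δv ∝ 1/m.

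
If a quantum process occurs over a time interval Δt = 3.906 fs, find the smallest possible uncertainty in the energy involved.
84.257 meV

Using the energy-time uncertainty principle:
ΔEΔt ≥ ℏ/2

The minimum uncertainty in energy is:
ΔE_min = ℏ/(2Δt)
ΔE_min = (1.055e-34 J·s) / (2 × 3.906e-15 s)
ΔE_min = 1.350e-20 J = 84.257 meV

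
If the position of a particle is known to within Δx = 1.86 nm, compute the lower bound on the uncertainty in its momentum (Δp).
2.835 × 10^-26 kg·m/s

Using the Heisenberg uncertainty principle:
ΔxΔp ≥ ℏ/2

The minimum uncertainty in momentum is:
Δp_min = ℏ/(2Δx)
Δp_min = (1.055e-34 J·s) / (2 × 1.860e-09 m)
Δp_min = 2.835e-26 kg·m/s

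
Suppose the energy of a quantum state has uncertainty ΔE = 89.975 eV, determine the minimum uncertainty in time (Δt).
3.658 as

Using the energy-time uncertainty principle:
ΔEΔt ≥ ℏ/2

The minimum uncertainty in time is:
Δt_min = ℏ/(2ΔE)
Δt_min = (1.055e-34 J·s) / (2 × 1.442e-17 J)
Δt_min = 3.658e-18 s = 3.658 as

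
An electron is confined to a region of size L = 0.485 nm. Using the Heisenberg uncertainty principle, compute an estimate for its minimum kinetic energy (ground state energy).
40.493 meV

Using the uncertainty principle to estimate ground state energy:

1. The position uncertainty is approximately the confinement size:
   Δx ≈ L = 4.850e-10 m

2. From ΔxΔp ≥ ℏ/2, the minimum momentum uncertainty is:
   Δp ≈ ℏ/(2L) = 1.087e-25 kg·m/s

3. The kinetic energy is approximately:
   KE ≈ (Δp)²/(2m) = (1.087e-25)²/(2 × 9.109e-31 kg)
   KE ≈ 6.488e-21 J = 40.493 meV

This is an order-of-magnitude estimate of the ground state energy.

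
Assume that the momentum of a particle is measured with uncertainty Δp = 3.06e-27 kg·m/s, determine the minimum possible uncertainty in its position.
17.232 nm

Using the Heisenberg uncertainty principle:
ΔxΔp ≥ ℏ/2

The minimum uncertainty in position is:
Δx_min = ℏ/(2Δp)
Δx_min = (1.055e-34 J·s) / (2 × 3.060e-27 kg·m/s)
Δx_min = 1.723e-08 m = 17.232 nm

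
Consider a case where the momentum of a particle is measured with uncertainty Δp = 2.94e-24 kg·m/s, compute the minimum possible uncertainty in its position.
17.935 pm

Using the Heisenberg uncertainty principle:
ΔxΔp ≥ ℏ/2

The minimum uncertainty in position is:
Δx_min = ℏ/(2Δp)
Δx_min = (1.055e-34 J·s) / (2 × 2.940e-24 kg·m/s)
Δx_min = 1.793e-11 m = 17.935 pm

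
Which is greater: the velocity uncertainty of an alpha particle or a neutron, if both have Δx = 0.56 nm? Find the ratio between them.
The neutron has the larger minimum velocity uncertainty, by a ratio of 4.0.

For both particles, Δp_min = ℏ/(2Δx) = 9.416e-26 kg·m/s (same for both).

The velocity uncertainty is Δv = Δp/m:
- alpha particle: Δv = 9.416e-26 / 6.645e-27 = 1.417e+01 m/s = 14.171 m/s
- neutron: Δv = 9.416e-26 / 1.675e-27 = 5.622e+01 m/s = 56.216 m/s

Ratio: 5.622e+01 / 1.417e+01 = 4.0

The lighter particle has larger velocity uncertainty because Δv ∝ 1/m.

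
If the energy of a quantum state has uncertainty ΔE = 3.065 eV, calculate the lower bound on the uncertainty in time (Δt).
107.376 as

Using the energy-time uncertainty principle:
ΔEΔt ≥ ℏ/2

The minimum uncertainty in time is:
Δt_min = ℏ/(2ΔE)
Δt_min = (1.055e-34 J·s) / (2 × 4.911e-19 J)
Δt_min = 1.074e-16 s = 107.376 as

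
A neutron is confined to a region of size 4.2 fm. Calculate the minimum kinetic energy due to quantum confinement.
293.668 keV

Using the uncertainty principle:

1. Position uncertainty: Δx ≈ 4.200e-15 m
2. Minimum momentum uncertainty: Δp = ℏ/(2Δx) = 1.255e-20 kg·m/s
3. Minimum kinetic energy:
   KE = (Δp)²/(2m) = (1.255e-20)²/(2 × 1.675e-27 kg)
   KE = 4.705e-14 J = 293.668 keV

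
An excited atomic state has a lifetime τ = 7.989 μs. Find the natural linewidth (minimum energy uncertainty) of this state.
41.195 peV

Using the energy-time uncertainty principle:
ΔEΔt ≥ ℏ/2

The lifetime τ represents the time uncertainty Δt.
The natural linewidth (minimum energy uncertainty) is:

ΔE = ℏ/(2τ)
ΔE = (1.055e-34 J·s) / (2 × 7.989e-06 s)
ΔE = 6.600e-30 J = 41.195 peV

This natural linewidth limits the precision of spectroscopic measurements.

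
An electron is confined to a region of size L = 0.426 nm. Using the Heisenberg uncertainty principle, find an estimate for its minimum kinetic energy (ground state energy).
52.486 meV

Using the uncertainty principle to estimate ground state energy:

1. The position uncertainty is approximately the confinement size:
   Δx ≈ L = 4.260e-10 m

2. From ΔxΔp ≥ ℏ/2, the minimum momentum uncertainty is:
   Δp ≈ ℏ/(2L) = 1.238e-25 kg·m/s

3. The kinetic energy is approximately:
   KE ≈ (Δp)²/(2m) = (1.238e-25)²/(2 × 9.109e-31 kg)
   KE ≈ 8.409e-21 J = 52.486 meV

This is an order-of-magnitude estimate of the ground state energy.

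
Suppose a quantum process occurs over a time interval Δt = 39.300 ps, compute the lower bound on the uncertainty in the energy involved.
8.374 μeV

Using the energy-time uncertainty principle:
ΔEΔt ≥ ℏ/2

The minimum uncertainty in energy is:
ΔE_min = ℏ/(2Δt)
ΔE_min = (1.055e-34 J·s) / (2 × 3.930e-11 s)
ΔE_min = 1.342e-24 J = 8.374 μeV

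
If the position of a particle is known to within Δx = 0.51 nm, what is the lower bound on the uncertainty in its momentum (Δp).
1.034 × 10^-25 kg·m/s

Using the Heisenberg uncertainty principle:
ΔxΔp ≥ ℏ/2

The minimum uncertainty in momentum is:
Δp_min = ℏ/(2Δx)
Δp_min = (1.055e-34 J·s) / (2 × 5.100e-10 m)
Δp_min = 1.034e-25 kg·m/s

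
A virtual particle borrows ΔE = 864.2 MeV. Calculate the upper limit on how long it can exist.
3.808 × 10^-25 s

Using the energy-time uncertainty principle:
ΔEΔt ≥ ℏ/2

For a virtual particle borrowing energy ΔE, the maximum lifetime is:
Δt_max = ℏ/(2ΔE)

Converting energy:
ΔE = 864.2 MeV = 1.385e-10 J

Δt_max = (1.055e-34 J·s) / (2 × 1.385e-10 J)
Δt_max = 3.808e-25 s = 3.808 × 10^-25 s

Virtual particles with higher borrowed energy exist for shorter times.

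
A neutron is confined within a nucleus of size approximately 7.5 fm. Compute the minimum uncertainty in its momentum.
7.030 × 10^-21 kg·m/s

Using the Heisenberg uncertainty principle:
ΔxΔp ≥ ℏ/2

With Δx ≈ L = 7.500e-15 m (the confinement size):
Δp_min = ℏ/(2Δx)
Δp_min = (1.055e-34 J·s) / (2 × 7.500e-15 m)
Δp_min = 7.030e-21 kg·m/s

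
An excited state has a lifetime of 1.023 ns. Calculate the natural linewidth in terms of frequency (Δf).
77.788 MHz

Using the energy-time uncertainty principle and E = hf:
ΔEΔt ≥ ℏ/2
hΔf·Δt ≥ ℏ/2

The minimum frequency uncertainty is:
Δf = ℏ/(2hτ) = 1/(4πτ)
Δf = 1/(4π × 1.023e-09 s)
Δf = 7.779e+07 Hz = 77.788 MHz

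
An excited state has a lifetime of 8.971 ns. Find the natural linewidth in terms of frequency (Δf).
8.871 MHz

Using the energy-time uncertainty principle and E = hf:
ΔEΔt ≥ ℏ/2
hΔf·Δt ≥ ℏ/2

The minimum frequency uncertainty is:
Δf = ℏ/(2hτ) = 1/(4πτ)
Δf = 1/(4π × 8.971e-09 s)
Δf = 8.871e+06 Hz = 8.871 MHz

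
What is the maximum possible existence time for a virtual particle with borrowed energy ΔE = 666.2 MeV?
4.940 × 10^-25 s

Using the energy-time uncertainty principle:
ΔEΔt ≥ ℏ/2

For a virtual particle borrowing energy ΔE, the maximum lifetime is:
Δt_max = ℏ/(2ΔE)

Converting energy:
ΔE = 666.2 MeV = 1.067e-10 J

Δt_max = (1.055e-34 J·s) / (2 × 1.067e-10 J)
Δt_max = 4.940e-25 s = 4.940 × 10^-25 s

Virtual particles with higher borrowed energy exist for shorter times.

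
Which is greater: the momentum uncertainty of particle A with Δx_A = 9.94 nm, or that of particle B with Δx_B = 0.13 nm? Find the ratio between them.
Particle B has the larger minimum momentum uncertainty, by a factor of 76.46.

For each particle, the minimum momentum uncertainty is Δp_min = ℏ/(2Δx):

Particle A: Δp_A = ℏ/(2×9.940e-09 m) = 5.305e-27 kg·m/s
Particle B: Δp_B = ℏ/(2×1.300e-10 m) = 4.056e-25 kg·m/s

Ratio: Δp_B/Δp_A = 76.46

Since Δp_min ∝ 1/Δx, the particle with smaller position uncertainty (B) has larger momentum uncertainty.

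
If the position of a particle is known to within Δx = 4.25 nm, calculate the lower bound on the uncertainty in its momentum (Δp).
1.241 × 10^-26 kg·m/s

Using the Heisenberg uncertainty principle:
ΔxΔp ≥ ℏ/2

The minimum uncertainty in momentum is:
Δp_min = ℏ/(2Δx)
Δp_min = (1.055e-34 J·s) / (2 × 4.250e-09 m)
Δp_min = 1.241e-26 kg·m/s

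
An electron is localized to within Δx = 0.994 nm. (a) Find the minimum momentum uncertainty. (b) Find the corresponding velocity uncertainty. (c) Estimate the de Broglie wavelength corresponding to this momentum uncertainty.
(a) Δp_min = 5.305 × 10^-26 kg·m/s
(b) Δv_min = 58.233 km/s
(c) λ_dB = 12.491 nm

Step-by-step:

(a) From the uncertainty principle:
Δp_min = ℏ/(2Δx) = (1.055e-34 J·s)/(2 × 9.940e-10 m) = 5.305e-26 kg·m/s

(b) The velocity uncertainty:
Δv = Δp/m = (5.305e-26 kg·m/s)/(9.109e-31 kg) = 5.823e+04 m/s = 58.233 km/s

(c) The de Broglie wavelength for this momentum:
λ = h/p = (6.626e-34 J·s)/(5.305e-26 kg·m/s) = 1.249e-08 m = 12.491 nm

Note: The de Broglie wavelength is comparable to the localization size, as expected from wave-particle duality.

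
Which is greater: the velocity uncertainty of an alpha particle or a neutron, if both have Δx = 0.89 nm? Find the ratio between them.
The neutron has the larger minimum velocity uncertainty, by a ratio of 4.0.

For both particles, Δp_min = ℏ/(2Δx) = 5.925e-26 kg·m/s (same for both).

The velocity uncertainty is Δv = Δp/m:
- alpha particle: Δv = 5.925e-26 / 6.645e-27 = 8.916e+00 m/s = 8.916 m/s
- neutron: Δv = 5.925e-26 / 1.675e-27 = 3.537e+01 m/s = 35.372 m/s

Ratio: 3.537e+01 / 8.916e+00 = 4.0

The lighter particle has larger velocity uncertainty because Δv ∝ 1/m.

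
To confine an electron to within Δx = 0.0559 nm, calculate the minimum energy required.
3.048 eV

Localizing a particle requires giving it sufficient momentum uncertainty:

1. From uncertainty principle: Δp ≥ ℏ/(2Δx)
   Δp_min = (1.055e-34 J·s) / (2 × 5.590e-11 m)
   Δp_min = 9.433e-25 kg·m/s

2. This momentum uncertainty corresponds to kinetic energy:
   KE ≈ (Δp)²/(2m) = (9.433e-25)²/(2 × 9.109e-31 kg)
   KE = 4.884e-19 J = 3.048 eV

Tighter localization requires more energy.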